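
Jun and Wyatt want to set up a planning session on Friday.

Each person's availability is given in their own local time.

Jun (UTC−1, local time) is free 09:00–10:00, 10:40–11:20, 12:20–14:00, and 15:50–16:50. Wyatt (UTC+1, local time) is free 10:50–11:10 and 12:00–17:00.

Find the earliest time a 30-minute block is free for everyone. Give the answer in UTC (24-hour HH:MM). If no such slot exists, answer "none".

Jun → UTC: 10:00–11:00, 11:40–12:20, 13:20–15:00, 16:50–17:50.
Wyatt → UTC: 09:50–10:10, 11:00–16:00.
Jun ∩ Wyatt: 10:00–10:10, 11:40–12:20, 13:20–15:00.
Windows ≥ 30 min: 11:40–12:20, 13:20–15:00.
Earliest such window starts at 11:40.

11:40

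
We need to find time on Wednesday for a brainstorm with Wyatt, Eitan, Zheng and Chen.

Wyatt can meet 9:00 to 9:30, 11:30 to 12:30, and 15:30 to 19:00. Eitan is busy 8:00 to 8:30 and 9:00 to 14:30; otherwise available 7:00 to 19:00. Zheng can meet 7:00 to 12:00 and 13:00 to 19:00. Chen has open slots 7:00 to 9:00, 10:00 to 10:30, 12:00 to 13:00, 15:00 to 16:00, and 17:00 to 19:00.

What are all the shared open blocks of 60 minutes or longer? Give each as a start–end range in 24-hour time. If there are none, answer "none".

Eitan free within 07:00–19:00: 07:00–08:00, 08:30–09:00, 14:30–19:00.
Wyatt ∩ Eitan: 15:30–19:00.
Wyatt ∩ Eitan ∩ Zheng: 15:30–19:00.
Wyatt ∩ Eitan ∩ Zheng ∩ Chen: 15:30–16:00, 17:00–19:00.
Windows ≥ 60 min: 17:00–19:00.

17:00–19:00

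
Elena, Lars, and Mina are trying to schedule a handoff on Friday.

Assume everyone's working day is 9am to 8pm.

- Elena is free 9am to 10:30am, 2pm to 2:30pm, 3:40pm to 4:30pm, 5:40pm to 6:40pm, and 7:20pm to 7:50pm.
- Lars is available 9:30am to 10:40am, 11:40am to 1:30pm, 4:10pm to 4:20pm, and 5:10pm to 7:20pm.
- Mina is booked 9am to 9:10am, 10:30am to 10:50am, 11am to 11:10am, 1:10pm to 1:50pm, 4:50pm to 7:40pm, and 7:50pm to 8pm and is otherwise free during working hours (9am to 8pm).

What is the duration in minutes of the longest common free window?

Mina free within 09:00–20:00: 09:10–10:30, 10:50–11:00, 11:10–13:10, 13:50–16:50, 19:40–19:50.
Elena ∩ Lars: 09:30–10:30, 16:10–16:20, 17:40–18:40.
Elena ∩ Lars ∩ Mina: 09:30–10:30, 16:10–16:20.
Common window lengths: 60, 10 min; longest is 60.

60 minutes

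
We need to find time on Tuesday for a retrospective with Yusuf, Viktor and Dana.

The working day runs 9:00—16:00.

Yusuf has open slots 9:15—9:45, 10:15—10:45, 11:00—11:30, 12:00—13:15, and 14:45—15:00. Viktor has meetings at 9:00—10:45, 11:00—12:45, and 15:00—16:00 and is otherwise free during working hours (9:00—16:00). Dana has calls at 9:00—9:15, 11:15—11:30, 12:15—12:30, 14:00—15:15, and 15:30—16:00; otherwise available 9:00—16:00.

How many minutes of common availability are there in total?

Viktor free within 09:00–16:00: 10:45–11:00, 12:45–15:00.
Dana free within 09:00–16:00: 09:15–11:15, 11:30–12:15, 12:30–14:00, 15:15–15:30.
Yusuf ∩ Viktor: 12:45–13:15, 14:45–15:00.
Yusuf ∩ Viktor ∩ Dana: 12:45–13:15.
Total common minutes: 30.

30 minutes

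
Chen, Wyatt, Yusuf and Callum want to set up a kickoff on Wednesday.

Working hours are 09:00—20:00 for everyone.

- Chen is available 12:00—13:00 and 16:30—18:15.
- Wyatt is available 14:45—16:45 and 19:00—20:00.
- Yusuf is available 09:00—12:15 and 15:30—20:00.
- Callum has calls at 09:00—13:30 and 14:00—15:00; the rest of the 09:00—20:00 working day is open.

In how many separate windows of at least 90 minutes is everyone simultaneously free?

0

Callum free within 09:00–20:00: 13:30–14:00, 15:00–20:00.
Chen ∩ Wyatt: 16:30–16:45.
Chen ∩ Wyatt ∩ Yusuf: 16:30–16:45.
Chen ∩ Wyatt ∩ Yusuf ∩ Callum: 16:30–16:45.
Windows ≥ 90 min: (none).
That's 0 windows.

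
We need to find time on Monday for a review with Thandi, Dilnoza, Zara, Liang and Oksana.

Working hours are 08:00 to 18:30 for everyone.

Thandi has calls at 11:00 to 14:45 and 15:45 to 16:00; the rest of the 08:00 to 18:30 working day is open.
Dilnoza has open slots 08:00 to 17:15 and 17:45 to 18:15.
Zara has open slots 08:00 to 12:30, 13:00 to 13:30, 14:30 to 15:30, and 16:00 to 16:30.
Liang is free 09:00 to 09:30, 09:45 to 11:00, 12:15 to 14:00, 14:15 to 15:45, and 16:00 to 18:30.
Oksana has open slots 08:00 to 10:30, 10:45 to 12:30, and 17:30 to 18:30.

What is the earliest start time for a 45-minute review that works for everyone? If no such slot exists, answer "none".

09:45

Thandi free within 08:00–18:30: 08:00–11:00, 14:45–15:45, 16:00–18:30.
Thandi ∩ Dilnoza: 08:00–11:00, 14:45–15:45, 16:00–17:15, 17:45–18:15.
Thandi ∩ Dilnoza ∩ Zara: 08:00–11:00, 14:45–15:30, 16:00–16:30.
Thandi ∩ Dilnoza ∩ Zara ∩ Liang: 09:00–09:30, 09:45–11:00, 14:45–15:30, 16:00–16:30.
Thandi ∩ Dilnoza ∩ Zara ∩ Liang ∩ Oksana: 09:00–09:30, 09:45–10:30, 10:45–11:00.
Windows ≥ 45 min: 09:45–10:30.
Earliest such window starts at 09:45.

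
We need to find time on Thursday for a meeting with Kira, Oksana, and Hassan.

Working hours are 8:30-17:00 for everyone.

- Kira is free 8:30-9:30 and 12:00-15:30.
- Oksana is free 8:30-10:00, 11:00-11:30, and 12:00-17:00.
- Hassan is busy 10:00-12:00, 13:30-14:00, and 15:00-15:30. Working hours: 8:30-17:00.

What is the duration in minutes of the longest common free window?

Hassan free within 08:30–17:00: 08:30–10:00, 12:00–13:30, 14:00–15:00, 15:30–17:00.
Kira ∩ Oksana: 08:30–09:30, 12:00–15:30.
Kira ∩ Oksana ∩ Hassan: 08:30–09:30, 12:00–13:30, 14:00–15:00.
Common window lengths: 60, 90, 60 min; longest is 90.

90 minutes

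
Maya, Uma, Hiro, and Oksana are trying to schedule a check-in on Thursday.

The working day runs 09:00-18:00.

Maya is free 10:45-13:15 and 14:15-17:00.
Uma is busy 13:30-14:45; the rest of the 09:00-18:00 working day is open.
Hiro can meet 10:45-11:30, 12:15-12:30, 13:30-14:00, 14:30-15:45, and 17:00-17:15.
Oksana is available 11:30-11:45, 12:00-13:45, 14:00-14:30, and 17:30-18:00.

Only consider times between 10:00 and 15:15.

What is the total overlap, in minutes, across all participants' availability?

15 minutes

Uma free within 09:00–18:00: 09:00–13:30, 14:45–18:00.
Maya ∩ Uma: 10:45–13:15, 14:45–17:00.
Maya ∩ Uma ∩ Hiro: 10:45–11:30, 12:15–12:30, 14:45–15:45.
Maya ∩ Uma ∩ Hiro ∩ Oksana: 12:15–12:30.
Restricted to 10:00–15:15: 12:15–12:30.
Total common minutes: 15.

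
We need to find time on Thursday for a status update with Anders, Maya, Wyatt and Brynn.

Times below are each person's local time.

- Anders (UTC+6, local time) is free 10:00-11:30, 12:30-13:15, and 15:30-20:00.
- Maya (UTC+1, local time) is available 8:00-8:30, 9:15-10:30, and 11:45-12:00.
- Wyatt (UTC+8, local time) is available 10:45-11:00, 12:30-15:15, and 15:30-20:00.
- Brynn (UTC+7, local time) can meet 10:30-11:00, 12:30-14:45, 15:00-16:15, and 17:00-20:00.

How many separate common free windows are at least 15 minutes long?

Anders → UTC: 04:00–05:30, 06:30–07:15, 09:30–14:00.
Maya → UTC: 07:00–07:30, 08:15–09:30, 10:45–11:00.
Wyatt → UTC: 02:45–03:00, 04:30–07:15, 07:30–12:00.
Brynn → UTC: 03:30–04:00, 05:30–07:45, 08:00–09:15, 10:00–13:00.
Anders ∩ Maya: 07:00–07:15, 10:45–11:00.
Anders ∩ Maya ∩ Wyatt: 07:00–07:15, 10:45–11:00.
Anders ∩ Maya ∩ Wyatt ∩ Brynn: 07:00–07:15, 10:45–11:00.
Windows ≥ 15 min: 07:00–07:15, 10:45–11:00.
That's 2 windows.

2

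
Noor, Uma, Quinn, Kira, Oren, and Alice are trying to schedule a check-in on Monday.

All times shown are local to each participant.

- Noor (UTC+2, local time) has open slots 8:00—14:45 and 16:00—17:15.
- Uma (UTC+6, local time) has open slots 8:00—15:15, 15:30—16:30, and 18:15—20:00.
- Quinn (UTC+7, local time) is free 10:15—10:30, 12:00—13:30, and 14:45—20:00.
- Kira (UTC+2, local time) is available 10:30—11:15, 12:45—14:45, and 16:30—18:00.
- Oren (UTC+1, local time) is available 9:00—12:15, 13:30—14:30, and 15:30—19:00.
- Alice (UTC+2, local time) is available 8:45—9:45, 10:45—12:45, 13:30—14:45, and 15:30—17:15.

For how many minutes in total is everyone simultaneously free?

45 minutes

Noor → UTC: 06:00–12:45, 14:00–15:15.
Uma → UTC: 02:00–09:15, 09:30–10:30, 12:15–14:00.
Quinn → UTC: 03:15–03:30, 05:00–06:30, 07:45–13:00.
Kira → UTC: 08:30–09:15, 10:45–12:45, 14:30–16:00.
Oren → UTC: 08:00–11:15, 12:30–13:30, 14:30–18:00.
Alice → UTC: 06:45–07:45, 08:45–10:45, 11:30–12:45, 13:30–15:15.
Noor ∩ Uma: 06:00–09:15, 09:30–10:30, 12:15–12:45.
Noor ∩ Uma ∩ Quinn: 06:00–06:30, 07:45–09:15, 09:30–10:30, 12:15–12:45.
Noor ∩ Uma ∩ Quinn ∩ Kira: 08:30–09:15, 12:15–12:45.
Noor ∩ Uma ∩ Quinn ∩ Kira ∩ Oren: 08:30–09:15, 12:30–12:45.
Noor ∩ Uma ∩ Quinn ∩ Kira ∩ Oren ∩ Alice: 08:45–09:15, 12:30–12:45.
Total common minutes: 30 + 15 = 45.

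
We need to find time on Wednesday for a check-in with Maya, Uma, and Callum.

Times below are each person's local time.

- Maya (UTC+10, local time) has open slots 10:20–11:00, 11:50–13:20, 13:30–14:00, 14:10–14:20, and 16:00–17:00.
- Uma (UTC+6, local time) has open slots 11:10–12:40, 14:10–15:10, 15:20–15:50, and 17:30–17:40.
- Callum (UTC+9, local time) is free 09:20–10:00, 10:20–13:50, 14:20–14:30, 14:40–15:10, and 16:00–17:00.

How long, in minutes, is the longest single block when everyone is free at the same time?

Maya → UTC: 00:20–01:00, 01:50–03:20, 03:30–04:00, 04:10–04:20, 06:00–07:00.
Uma → UTC: 05:10–06:40, 08:10–09:10, 09:20–09:50, 11:30–11:40.
Callum → UTC: 00:20–01:00, 01:20–04:50, 05:20–05:30, 05:40–06:10, 07:00–08:00.
Maya ∩ Uma: 06:00–06:40.
Maya ∩ Uma ∩ Callum: 06:00–06:10.
Single common window of 10 minutes.

10 minutes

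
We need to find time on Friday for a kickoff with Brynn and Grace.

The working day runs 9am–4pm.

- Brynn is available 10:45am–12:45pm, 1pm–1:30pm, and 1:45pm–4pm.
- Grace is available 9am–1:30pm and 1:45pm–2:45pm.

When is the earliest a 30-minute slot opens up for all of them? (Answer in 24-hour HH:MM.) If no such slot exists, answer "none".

Brynn ∩ Grace: 10:45–12:45, 13:00–13:30, 13:45–14:45.
Windows ≥ 30 min: 10:45–12:45, 13:00–13:30, 13:45–14:45.
Earliest such window starts at 10:45.

10:45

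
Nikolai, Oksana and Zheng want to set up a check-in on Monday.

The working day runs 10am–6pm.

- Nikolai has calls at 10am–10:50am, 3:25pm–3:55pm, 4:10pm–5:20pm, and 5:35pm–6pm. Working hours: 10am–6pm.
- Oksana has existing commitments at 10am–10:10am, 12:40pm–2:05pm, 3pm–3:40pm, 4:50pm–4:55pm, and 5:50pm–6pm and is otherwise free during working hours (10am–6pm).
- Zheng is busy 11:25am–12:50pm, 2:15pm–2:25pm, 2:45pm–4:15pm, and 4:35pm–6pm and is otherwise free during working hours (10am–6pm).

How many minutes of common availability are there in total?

Nikolai free within 10:00–18:00: 10:50–15:25, 15:55–16:10, 17:20–17:35.
Oksana free within 10:00–18:00: 10:10–12:40, 14:05–15:00, 15:40–16:50, 16:55–17:50.
Zheng free within 10:00–18:00: 10:00–11:25, 12:50–14:15, 14:25–14:45, 16:15–16:35.
Nikolai ∩ Oksana: 10:50–12:40, 14:05–15:00, 15:55–16:10, 17:20–17:35.
Nikolai ∩ Oksana ∩ Zheng: 10:50–11:25, 14:05–14:15, 14:25–14:45.
Total common minutes: 35 + 10 + 20 = 65.

65 minutes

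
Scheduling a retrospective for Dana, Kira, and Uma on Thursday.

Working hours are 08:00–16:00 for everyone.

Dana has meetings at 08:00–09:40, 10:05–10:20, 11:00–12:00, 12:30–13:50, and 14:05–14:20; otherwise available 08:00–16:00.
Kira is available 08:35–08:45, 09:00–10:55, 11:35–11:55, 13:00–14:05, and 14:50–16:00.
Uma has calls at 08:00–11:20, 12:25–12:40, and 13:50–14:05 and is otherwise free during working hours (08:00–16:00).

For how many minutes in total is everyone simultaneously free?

Dana free within 08:00–16:00: 09:40–10:05, 10:20–11:00, 12:00–12:30, 13:50–14:05, 14:20–16:00.
Uma free within 08:00–16:00: 11:20–12:25, 12:40–13:50, 14:05–16:00.
Dana ∩ Kira: 09:40–10:05, 10:20–10:55, 13:50–14:05, 14:50–16:00.
Dana ∩ Kira ∩ Uma: 14:50–16:00.
Total common minutes: 70.

70 minutes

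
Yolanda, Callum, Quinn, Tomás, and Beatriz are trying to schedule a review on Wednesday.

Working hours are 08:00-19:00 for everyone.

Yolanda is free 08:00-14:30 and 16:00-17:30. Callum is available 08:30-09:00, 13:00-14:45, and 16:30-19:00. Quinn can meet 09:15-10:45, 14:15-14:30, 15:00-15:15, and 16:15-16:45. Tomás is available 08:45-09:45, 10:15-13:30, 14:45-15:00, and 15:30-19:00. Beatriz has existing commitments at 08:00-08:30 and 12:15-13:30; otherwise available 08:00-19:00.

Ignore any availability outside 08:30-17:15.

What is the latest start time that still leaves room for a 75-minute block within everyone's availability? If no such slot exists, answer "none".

Beatriz free within 08:00–19:00: 08:30–12:15, 13:30–19:00.
Yolanda ∩ Callum: 08:30–09:00, 13:00–14:30, 16:30–17:30.
Yolanda ∩ Callum ∩ Quinn: 14:15–14:30, 16:30–16:45.
Yolanda ∩ Callum ∩ Quinn ∩ Tomás: 16:30–16:45.
Yolanda ∩ Callum ∩ Quinn ∩ Tomás ∩ Beatriz: 16:30–16:45.
Restricted to 08:30–17:15: 16:30–16:45.
Windows ≥ 75 min: (none).

none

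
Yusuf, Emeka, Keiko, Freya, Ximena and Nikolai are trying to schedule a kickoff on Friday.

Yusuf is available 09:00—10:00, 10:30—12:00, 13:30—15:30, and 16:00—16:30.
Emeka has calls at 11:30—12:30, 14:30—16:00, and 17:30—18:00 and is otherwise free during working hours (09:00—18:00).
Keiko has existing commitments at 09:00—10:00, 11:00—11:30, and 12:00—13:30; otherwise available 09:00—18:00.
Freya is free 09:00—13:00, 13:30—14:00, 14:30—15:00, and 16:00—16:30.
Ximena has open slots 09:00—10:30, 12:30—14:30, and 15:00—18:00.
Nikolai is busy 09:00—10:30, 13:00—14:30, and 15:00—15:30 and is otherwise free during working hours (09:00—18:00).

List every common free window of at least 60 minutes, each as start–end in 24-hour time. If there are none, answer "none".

none

Emeka free within 09:00–18:00: 09:00–11:30, 12:30–14:30, 16:00–17:30.
Keiko free within 09:00–18:00: 10:00–11:00, 11:30–12:00, 13:30–18:00.
Nikolai free within 09:00–18:00: 10:30–13:00, 14:30–15:00, 15:30–18:00.
Yusuf ∩ Emeka: 09:00–10:00, 10:30–11:30, 13:30–14:30, 16:00–16:30.
Yusuf ∩ Emeka ∩ Keiko: 10:30–11:00, 13:30–14:30, 16:00–16:30.
Yusuf ∩ Emeka ∩ Keiko ∩ Freya: 10:30–11:00, 13:30–14:00, 16:00–16:30.
Yusuf ∩ Emeka ∩ Keiko ∩ Freya ∩ Ximena: 13:30–14:00, 16:00–16:30.
Yusuf ∩ Emeka ∩ Keiko ∩ Freya ∩ Ximena ∩ Nikolai: 16:00–16:30.
Windows ≥ 60 min: (none).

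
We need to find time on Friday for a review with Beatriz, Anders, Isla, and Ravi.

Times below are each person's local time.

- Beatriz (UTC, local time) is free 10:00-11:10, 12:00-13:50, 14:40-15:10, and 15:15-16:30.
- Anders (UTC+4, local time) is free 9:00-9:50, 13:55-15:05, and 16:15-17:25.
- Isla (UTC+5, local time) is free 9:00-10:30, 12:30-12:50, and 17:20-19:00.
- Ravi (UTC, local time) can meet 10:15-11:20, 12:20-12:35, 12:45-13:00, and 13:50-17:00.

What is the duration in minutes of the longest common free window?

Beatriz → UTC: 10:00–11:10, 12:00–13:50, 14:40–15:10, 15:15–16:30.
Anders → UTC: 05:00–05:50, 09:55–11:05, 12:15–13:25.
Isla → UTC: 04:00–05:30, 07:30–07:50, 12:20–14:00.
Ravi → UTC: 10:15–11:20, 12:20–12:35, 12:45–13:00, 13:50–17:00.
Beatriz ∩ Anders: 10:00–11:05, 12:15–13:25.
Beatriz ∩ Anders ∩ Isla: 12:20–13:25.
Beatriz ∩ Anders ∩ Isla ∩ Ravi: 12:20–12:35, 12:45–13:00.
Common window lengths: 15, 15 min; longest is 15.

15 minutes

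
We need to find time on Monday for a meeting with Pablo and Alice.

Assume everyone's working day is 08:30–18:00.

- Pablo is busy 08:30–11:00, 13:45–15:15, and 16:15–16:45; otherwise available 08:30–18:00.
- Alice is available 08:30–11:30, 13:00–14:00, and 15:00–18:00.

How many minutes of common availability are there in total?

210 minutes

Pablo free within 08:30–18:00: 11:00–13:45, 15:15–16:15, 16:45–18:00.
Pablo ∩ Alice: 11:00–11:30, 13:00–13:45, 15:15–16:15, 16:45–18:00.
Total common minutes: 30 + 45 + 60 + 75 = 210.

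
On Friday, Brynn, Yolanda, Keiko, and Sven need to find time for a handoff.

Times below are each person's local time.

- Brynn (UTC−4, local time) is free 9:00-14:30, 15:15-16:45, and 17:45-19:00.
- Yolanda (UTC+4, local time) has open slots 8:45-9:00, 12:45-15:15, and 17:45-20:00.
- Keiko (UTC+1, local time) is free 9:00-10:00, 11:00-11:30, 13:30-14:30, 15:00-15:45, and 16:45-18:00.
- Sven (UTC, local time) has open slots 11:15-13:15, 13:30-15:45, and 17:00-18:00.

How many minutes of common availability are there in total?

45 minutes

Brynn → UTC: 13:00–18:30, 19:15–20:45, 21:45–23:00.
Yolanda → UTC: 04:45–05:00, 08:45–11:15, 13:45–16:00.
Keiko → UTC: 08:00–09:00, 10:00–10:30, 12:30–13:30, 14:00–14:45, 15:45–17:00.
Sven → UTC: 11:15–13:15, 13:30–15:45, 17:00–18:00.
Brynn ∩ Yolanda: 13:45–16:00.
Brynn ∩ Yolanda ∩ Keiko: 14:00–14:45, 15:45–16:00.
Brynn ∩ Yolanda ∩ Keiko ∩ Sven: 14:00–14:45.
Total common minutes: 45.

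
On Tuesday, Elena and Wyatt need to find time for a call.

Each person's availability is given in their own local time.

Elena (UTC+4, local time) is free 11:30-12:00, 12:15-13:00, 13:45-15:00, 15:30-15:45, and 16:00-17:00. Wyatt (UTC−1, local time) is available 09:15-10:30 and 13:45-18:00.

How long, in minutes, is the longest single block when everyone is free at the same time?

Elena → UTC: 07:30–08:00, 08:15–09:00, 09:45–11:00, 11:30–11:45, 12:00–13:00.
Wyatt → UTC: 10:15–11:30, 14:45–19:00.
Elena ∩ Wyatt: 10:15–11:00.
Single common window of 45 minutes.

45 minutes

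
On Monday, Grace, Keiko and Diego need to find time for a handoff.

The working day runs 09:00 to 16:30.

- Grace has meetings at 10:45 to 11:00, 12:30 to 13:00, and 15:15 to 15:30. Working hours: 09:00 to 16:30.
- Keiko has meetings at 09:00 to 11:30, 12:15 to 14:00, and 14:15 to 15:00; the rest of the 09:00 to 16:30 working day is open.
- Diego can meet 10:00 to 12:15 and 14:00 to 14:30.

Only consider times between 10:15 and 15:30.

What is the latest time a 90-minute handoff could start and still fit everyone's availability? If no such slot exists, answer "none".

none

Grace free within 09:00–16:30: 09:00–10:45, 11:00–12:30, 13:00–15:15, 15:30–16:30.
Keiko free within 09:00–16:30: 11:30–12:15, 14:00–14:15, 15:00–16:30.
Grace ∩ Keiko: 11:30–12:15, 14:00–14:15, 15:00–15:15, 15:30–16:30.
Grace ∩ Keiko ∩ Diego: 11:30–12:15, 14:00–14:15.
Restricted to 10:15–15:30: 11:30–12:15, 14:00–14:15.
Windows ≥ 90 min: (none).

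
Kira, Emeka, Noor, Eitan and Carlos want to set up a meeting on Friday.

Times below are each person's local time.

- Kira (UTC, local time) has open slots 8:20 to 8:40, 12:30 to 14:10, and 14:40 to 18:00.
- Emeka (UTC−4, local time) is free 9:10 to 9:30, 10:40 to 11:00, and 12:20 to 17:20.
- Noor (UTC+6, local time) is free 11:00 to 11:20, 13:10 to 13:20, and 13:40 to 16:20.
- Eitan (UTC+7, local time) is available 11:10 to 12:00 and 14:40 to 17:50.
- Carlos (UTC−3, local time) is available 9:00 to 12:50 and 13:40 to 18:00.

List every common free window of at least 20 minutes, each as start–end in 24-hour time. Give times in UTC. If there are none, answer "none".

none

Kira → UTC: 08:20–08:40, 12:30–14:10, 14:40–18:00.
Emeka → UTC: 13:10–13:30, 14:40–15:00, 16:20–21:20.
Noor → UTC: 05:00–05:20, 07:10–07:20, 07:40–10:20.
Eitan → UTC: 04:10–05:00, 07:40–10:50.
Carlos → UTC: 12:00–15:50, 16:40–21:00.
Kira ∩ Emeka: 13:10–13:30, 14:40–15:00, 16:20–18:00.
Kira ∩ Emeka ∩ Noor: (none).
Kira ∩ Emeka ∩ Noor ∩ Eitan: (none).
Kira ∩ Emeka ∩ Noor ∩ Eitan ∩ Carlos: (none).
Windows ≥ 20 min: (none).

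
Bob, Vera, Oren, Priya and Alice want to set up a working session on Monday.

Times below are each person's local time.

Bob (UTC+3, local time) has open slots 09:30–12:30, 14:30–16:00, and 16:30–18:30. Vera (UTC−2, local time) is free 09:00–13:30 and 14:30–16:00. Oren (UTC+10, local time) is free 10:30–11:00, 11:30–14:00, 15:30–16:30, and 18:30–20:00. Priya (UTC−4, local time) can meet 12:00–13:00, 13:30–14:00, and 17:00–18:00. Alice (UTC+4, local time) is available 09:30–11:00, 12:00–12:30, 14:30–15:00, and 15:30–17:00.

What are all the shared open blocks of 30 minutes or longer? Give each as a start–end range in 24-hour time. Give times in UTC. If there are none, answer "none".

none

Bob → UTC: 06:30–09:30, 11:30–13:00, 13:30–15:30.
Vera → UTC: 11:00–15:30, 16:30–18:00.
Oren → UTC: 00:30–01:00, 01:30–04:00, 05:30–06:30, 08:30–10:00.
Priya → UTC: 16:00–17:00, 17:30–18:00, 21:00–22:00.
Alice → UTC: 05:30–07:00, 08:00–08:30, 10:30–11:00, 11:30–13:00.
Bob ∩ Vera: 11:30–13:00, 13:30–15:30.
Bob ∩ Vera ∩ Oren: (none).
Bob ∩ Vera ∩ Oren ∩ Priya: (none).
Bob ∩ Vera ∩ Oren ∩ Priya ∩ Alice: (none).
Windows ≥ 30 min: (none).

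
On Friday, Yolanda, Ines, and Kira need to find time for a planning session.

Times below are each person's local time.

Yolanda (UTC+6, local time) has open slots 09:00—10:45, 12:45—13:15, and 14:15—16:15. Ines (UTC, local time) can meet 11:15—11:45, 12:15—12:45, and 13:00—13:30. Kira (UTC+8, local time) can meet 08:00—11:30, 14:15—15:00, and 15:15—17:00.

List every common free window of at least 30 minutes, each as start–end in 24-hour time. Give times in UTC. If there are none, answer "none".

Yolanda → UTC: 03:00–04:45, 06:45–07:15, 08:15–10:15.
Ines → UTC: 11:15–11:45, 12:15–12:45, 13:00–13:30.
Kira → UTC: 00:00–03:30, 06:15–07:00, 07:15–09:00.
Yolanda ∩ Ines: (none).
Yolanda ∩ Ines ∩ Kira: (none).
Windows ≥ 30 min: (none).

none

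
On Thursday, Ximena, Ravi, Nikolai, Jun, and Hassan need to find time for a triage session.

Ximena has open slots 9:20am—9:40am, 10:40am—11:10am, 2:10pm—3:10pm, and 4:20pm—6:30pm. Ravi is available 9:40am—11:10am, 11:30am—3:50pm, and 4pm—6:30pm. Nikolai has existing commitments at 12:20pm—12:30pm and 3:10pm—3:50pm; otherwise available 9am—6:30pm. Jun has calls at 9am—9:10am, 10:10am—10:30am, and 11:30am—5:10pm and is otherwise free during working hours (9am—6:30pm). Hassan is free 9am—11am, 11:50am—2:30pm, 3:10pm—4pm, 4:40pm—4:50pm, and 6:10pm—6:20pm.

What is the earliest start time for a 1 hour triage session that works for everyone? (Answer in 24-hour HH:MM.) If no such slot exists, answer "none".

Nikolai free within 09:00–18:30: 09:00–12:20, 12:30–15:10, 15:50–18:30.
Jun free within 09:00–18:30: 09:10–10:10, 10:30–11:30, 17:10–18:30.
Ximena ∩ Ravi: 10:40–11:10, 14:10–15:10, 16:20–18:30.
Ximena ∩ Ravi ∩ Nikolai: 10:40–11:10, 14:10–15:10, 16:20–18:30.
Ximena ∩ Ravi ∩ Nikolai ∩ Jun: 10:40–11:10, 17:10–18:30.
Ximena ∩ Ravi ∩ Nikolai ∩ Jun ∩ Hassan: 10:40–11:00, 18:10–18:20.
Windows ≥ 60 min: (none).

none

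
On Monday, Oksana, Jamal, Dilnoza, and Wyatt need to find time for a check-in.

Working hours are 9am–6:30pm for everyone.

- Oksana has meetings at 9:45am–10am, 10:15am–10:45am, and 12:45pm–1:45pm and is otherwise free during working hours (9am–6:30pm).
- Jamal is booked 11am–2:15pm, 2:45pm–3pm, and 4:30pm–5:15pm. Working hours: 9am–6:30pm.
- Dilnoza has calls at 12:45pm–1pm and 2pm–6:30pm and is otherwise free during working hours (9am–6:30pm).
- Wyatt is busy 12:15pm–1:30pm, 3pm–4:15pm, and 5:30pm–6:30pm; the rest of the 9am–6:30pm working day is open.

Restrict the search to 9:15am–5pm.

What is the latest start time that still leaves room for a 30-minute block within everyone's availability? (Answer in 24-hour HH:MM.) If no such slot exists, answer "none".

09:15

Oksana free within 09:00–18:30: 09:00–09:45, 10:00–10:15, 10:45–12:45, 13:45–18:30.
Jamal free within 09:00–18:30: 09:00–11:00, 14:15–14:45, 15:00–16:30, 17:15–18:30.
Dilnoza free within 09:00–18:30: 09:00–12:45, 13:00–14:00.
Wyatt free within 09:00–18:30: 09:00–12:15, 13:30–15:00, 16:15–17:30.
Oksana ∩ Jamal: 09:00–09:45, 10:00–10:15, 10:45–11:00, 14:15–14:45, 15:00–16:30, 17:15–18:30.
Oksana ∩ Jamal ∩ Dilnoza: 09:00–09:45, 10:00–10:15, 10:45–11:00.
Oksana ∩ Jamal ∩ Dilnoza ∩ Wyatt: 09:00–09:45, 10:00–10:15, 10:45–11:00.
Restricted to 09:15–17:00: 09:15–09:45, 10:00–10:15, 10:45–11:00.
Windows ≥ 30 min: 09:15–09:45.
Latest start in the last window 09:15–09:45 is 09:45 − 30 min = 09:15.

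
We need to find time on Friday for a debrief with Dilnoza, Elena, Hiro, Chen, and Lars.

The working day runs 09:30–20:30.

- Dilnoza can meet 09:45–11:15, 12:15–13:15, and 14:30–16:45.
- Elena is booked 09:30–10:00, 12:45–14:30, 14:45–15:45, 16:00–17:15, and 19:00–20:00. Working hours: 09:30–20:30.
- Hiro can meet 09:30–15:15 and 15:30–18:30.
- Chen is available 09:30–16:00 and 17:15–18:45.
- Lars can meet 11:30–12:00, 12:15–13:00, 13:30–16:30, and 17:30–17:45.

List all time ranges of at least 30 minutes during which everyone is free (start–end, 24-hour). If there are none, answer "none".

12:15–12:45

Elena free within 09:30–20:30: 10:00–12:45, 14:30–14:45, 15:45–16:00, 17:15–19:00, 20:00–20:30.
Dilnoza ∩ Elena: 10:00–11:15, 12:15–12:45, 14:30–14:45, 15:45–16:00.
Dilnoza ∩ Elena ∩ Hiro: 10:00–11:15, 12:15–12:45, 14:30–14:45, 15:45–16:00.
Dilnoza ∩ Elena ∩ Hiro ∩ Chen: 10:00–11:15, 12:15–12:45, 14:30–14:45, 15:45–16:00.
Dilnoza ∩ Elena ∩ Hiro ∩ Chen ∩ Lars: 12:15–12:45, 14:30–14:45, 15:45–16:00.
Windows ≥ 30 min: 12:15–12:45.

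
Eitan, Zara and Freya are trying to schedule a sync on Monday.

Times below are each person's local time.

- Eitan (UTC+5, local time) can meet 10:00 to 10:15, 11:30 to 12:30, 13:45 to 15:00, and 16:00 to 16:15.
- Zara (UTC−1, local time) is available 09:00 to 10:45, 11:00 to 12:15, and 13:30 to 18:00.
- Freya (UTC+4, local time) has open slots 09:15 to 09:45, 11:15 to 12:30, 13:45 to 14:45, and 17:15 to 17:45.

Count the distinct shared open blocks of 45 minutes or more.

0

Eitan → UTC: 05:00–05:15, 06:30–07:30, 08:45–10:00, 11:00–11:15.
Zara → UTC: 10:00–11:45, 12:00–13:15, 14:30–19:00.
Freya → UTC: 05:15–05:45, 07:15–08:30, 09:45–10:45, 13:15–13:45.
Eitan ∩ Zara: 11:00–11:15.
Eitan ∩ Zara ∩ Freya: (none).
Windows ≥ 45 min: (none).
That's 0 windows.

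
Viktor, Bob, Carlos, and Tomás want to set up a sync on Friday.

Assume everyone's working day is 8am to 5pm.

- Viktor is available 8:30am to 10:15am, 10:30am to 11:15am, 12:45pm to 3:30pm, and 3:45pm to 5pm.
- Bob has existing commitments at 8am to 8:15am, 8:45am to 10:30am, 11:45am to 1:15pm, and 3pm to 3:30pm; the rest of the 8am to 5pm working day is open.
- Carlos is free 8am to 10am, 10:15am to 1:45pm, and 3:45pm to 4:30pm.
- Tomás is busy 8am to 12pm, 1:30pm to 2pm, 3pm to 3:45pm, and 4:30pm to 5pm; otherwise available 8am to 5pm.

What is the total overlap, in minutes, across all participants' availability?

Bob free within 08:00–17:00: 08:15–08:45, 10:30–11:45, 13:15–15:00, 15:30–17:00.
Tomás free within 08:00–17:00: 12:00–13:30, 14:00–15:00, 15:45–16:30.
Viktor ∩ Bob: 08:30–08:45, 10:30–11:15, 13:15–15:00, 15:45–17:00.
Viktor ∩ Bob ∩ Carlos: 08:30–08:45, 10:30–11:15, 13:15–13:45, 15:45–16:30.
Viktor ∩ Bob ∩ Carlos ∩ Tomás: 13:15–13:30, 15:45–16:30.
Total common minutes: 15 + 45 = 60.

60 minutes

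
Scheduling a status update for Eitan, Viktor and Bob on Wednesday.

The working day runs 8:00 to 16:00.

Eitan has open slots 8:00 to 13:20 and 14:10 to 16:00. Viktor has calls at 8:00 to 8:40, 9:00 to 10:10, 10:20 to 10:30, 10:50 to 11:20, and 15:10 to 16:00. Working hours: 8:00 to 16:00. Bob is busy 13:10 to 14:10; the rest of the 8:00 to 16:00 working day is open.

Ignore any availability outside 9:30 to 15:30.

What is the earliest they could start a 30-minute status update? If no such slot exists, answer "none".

11:20

Viktor free within 08:00–16:00: 08:40–09:00, 10:10–10:20, 10:30–10:50, 11:20–15:10.
Bob free within 08:00–16:00: 08:00–13:10, 14:10–16:00.
Eitan ∩ Viktor: 08:40–09:00, 10:10–10:20, 10:30–10:50, 11:20–13:20, 14:10–15:10.
Eitan ∩ Viktor ∩ Bob: 08:40–09:00, 10:10–10:20, 10:30–10:50, 11:20–13:10, 14:10–15:10.
Restricted to 09:30–15:30: 10:10–10:20, 10:30–10:50, 11:20–13:10, 14:10–15:10.
Windows ≥ 30 min: 11:20–13:10, 14:10–15:10.
Earliest such window starts at 11:20.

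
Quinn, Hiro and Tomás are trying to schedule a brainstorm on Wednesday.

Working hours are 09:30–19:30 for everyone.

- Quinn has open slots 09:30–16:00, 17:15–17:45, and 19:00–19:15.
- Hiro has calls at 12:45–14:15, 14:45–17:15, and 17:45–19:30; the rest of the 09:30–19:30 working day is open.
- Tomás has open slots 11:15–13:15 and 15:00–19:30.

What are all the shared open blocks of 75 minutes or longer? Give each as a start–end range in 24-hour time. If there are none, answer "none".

Hiro free within 09:30–19:30: 09:30–12:45, 14:15–14:45, 17:15–17:45.
Quinn ∩ Hiro: 09:30–12:45, 14:15–14:45, 17:15–17:45.
Quinn ∩ Hiro ∩ Tomás: 11:15–12:45, 17:15–17:45.
Windows ≥ 75 min: 11:15–12:45.

11:15–12:45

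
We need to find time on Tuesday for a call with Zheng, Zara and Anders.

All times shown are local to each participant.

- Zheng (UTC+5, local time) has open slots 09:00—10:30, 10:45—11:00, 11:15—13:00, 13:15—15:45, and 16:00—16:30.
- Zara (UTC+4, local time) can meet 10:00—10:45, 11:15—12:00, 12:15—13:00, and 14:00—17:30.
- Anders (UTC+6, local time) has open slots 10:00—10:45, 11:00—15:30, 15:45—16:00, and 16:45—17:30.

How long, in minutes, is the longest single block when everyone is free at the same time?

45 minutes

Zheng → UTC: 04:00–05:30, 05:45–06:00, 06:15–08:00, 08:15–10:45, 11:00–11:30.
Zara → UTC: 06:00–06:45, 07:15–08:00, 08:15–09:00, 10:00–13:30.
Anders → UTC: 04:00–04:45, 05:00–09:30, 09:45–10:00, 10:45–11:30.
Zheng ∩ Zara: 06:15–06:45, 07:15–08:00, 08:15–09:00, 10:00–10:45, 11:00–11:30.
Zheng ∩ Zara ∩ Anders: 06:15–06:45, 07:15–08:00, 08:15–09:00, 11:00–11:30.
Common window lengths: 30, 45, 45, 30 min; longest is 45.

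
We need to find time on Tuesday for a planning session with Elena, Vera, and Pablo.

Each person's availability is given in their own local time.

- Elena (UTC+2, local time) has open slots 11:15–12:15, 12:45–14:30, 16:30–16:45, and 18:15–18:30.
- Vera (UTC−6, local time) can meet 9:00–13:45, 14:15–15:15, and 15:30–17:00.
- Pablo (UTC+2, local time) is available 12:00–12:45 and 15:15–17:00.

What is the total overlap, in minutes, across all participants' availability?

0 minutes

Elena → UTC: 09:15–10:15, 10:45–12:30, 14:30–14:45, 16:15–16:30.
Vera → UTC: 15:00–19:45, 20:15–21:15, 21:30–23:00.
Pablo → UTC: 10:00–10:45, 13:15–15:00.
Elena ∩ Vera: 16:15–16:30.
Elena ∩ Vera ∩ Pablo: (none).
Total common minutes: 0.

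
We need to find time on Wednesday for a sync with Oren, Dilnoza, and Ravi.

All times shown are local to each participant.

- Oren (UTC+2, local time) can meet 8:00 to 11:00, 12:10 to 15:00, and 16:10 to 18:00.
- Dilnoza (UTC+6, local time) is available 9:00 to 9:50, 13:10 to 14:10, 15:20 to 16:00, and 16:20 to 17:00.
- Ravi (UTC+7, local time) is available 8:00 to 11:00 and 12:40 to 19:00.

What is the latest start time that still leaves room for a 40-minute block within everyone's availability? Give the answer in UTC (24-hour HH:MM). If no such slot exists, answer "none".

10:20

Oren → UTC: 06:00–09:00, 10:10–13:00, 14:10–16:00.
Dilnoza → UTC: 03:00–03:50, 07:10–08:10, 09:20–10:00, 10:20–11:00.
Ravi → UTC: 01:00–04:00, 05:40–12:00.
Oren ∩ Dilnoza: 07:10–08:10, 10:20–11:00.
Oren ∩ Dilnoza ∩ Ravi: 07:10–08:10, 10:20–11:00.
Windows ≥ 40 min: 07:10–08:10, 10:20–11:00.
Latest start in the last window 10:20–11:00 is 11:00 − 40 min = 10:20.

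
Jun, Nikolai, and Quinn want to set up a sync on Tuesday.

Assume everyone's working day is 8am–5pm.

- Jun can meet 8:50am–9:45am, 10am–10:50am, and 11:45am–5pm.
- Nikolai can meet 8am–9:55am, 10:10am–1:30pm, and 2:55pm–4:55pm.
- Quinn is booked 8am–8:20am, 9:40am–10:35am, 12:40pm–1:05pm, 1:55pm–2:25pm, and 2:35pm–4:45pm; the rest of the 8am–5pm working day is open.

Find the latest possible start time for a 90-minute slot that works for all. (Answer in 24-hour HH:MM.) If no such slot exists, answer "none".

Quinn free within 08:00–17:00: 08:20–09:40, 10:35–12:40, 13:05–13:55, 14:25–14:35, 16:45–17:00.
Jun ∩ Nikolai: 08:50–09:45, 10:10–10:50, 11:45–13:30, 14:55–16:55.
Jun ∩ Nikolai ∩ Quinn: 08:50–09:40, 10:35–10:50, 11:45–12:40, 13:05–13:30, 16:45–16:55.
Windows ≥ 90 min: (none).

none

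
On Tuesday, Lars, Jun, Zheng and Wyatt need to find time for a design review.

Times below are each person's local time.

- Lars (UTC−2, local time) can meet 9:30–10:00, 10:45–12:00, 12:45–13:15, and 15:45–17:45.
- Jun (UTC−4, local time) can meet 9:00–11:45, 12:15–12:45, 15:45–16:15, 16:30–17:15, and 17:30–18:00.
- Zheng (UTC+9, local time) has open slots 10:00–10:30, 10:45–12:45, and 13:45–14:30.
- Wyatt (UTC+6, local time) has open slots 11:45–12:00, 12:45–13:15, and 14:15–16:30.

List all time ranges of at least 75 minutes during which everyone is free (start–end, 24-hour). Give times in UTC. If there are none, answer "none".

none

Lars → UTC: 11:30–12:00, 12:45–14:00, 14:45–15:15, 17:45–19:45.
Jun → UTC: 13:00–15:45, 16:15–16:45, 19:45–20:15, 20:30–21:15, 21:30–22:00.
Zheng → UTC: 01:00–01:30, 01:45–03:45, 04:45–05:30.
Wyatt → UTC: 05:45–06:00, 06:45–07:15, 08:15–10:30.
Lars ∩ Jun: 13:00–14:00, 14:45–15:15.
Lars ∩ Jun ∩ Zheng: (none).
Lars ∩ Jun ∩ Zheng ∩ Wyatt: (none).
Windows ≥ 75 min: (none).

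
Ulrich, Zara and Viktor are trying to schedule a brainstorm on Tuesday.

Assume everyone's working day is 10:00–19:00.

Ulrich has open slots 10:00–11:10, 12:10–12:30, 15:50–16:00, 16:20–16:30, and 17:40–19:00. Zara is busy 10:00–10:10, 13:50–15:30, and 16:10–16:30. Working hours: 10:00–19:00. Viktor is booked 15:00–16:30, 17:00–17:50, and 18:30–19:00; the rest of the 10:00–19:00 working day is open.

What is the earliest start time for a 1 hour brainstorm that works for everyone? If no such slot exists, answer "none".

10:10

Zara free within 10:00–19:00: 10:10–13:50, 15:30–16:10, 16:30–19:00.
Viktor free within 10:00–19:00: 10:00–15:00, 16:30–17:00, 17:50–18:30.
Ulrich ∩ Zara: 10:10–11:10, 12:10–12:30, 15:50–16:00, 17:40–19:00.
Ulrich ∩ Zara ∩ Viktor: 10:10–11:10, 12:10–12:30, 17:50–18:30.
Windows ≥ 60 min: 10:10–11:10.
Earliest such window starts at 10:10.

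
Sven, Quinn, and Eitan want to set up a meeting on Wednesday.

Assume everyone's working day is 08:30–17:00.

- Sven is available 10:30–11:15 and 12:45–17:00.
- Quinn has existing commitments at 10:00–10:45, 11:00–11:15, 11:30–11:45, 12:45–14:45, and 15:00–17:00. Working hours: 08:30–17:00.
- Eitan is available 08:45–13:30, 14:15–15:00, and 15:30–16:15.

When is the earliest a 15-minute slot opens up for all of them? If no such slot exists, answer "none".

Quinn free within 08:30–17:00: 08:30–10:00, 10:45–11:00, 11:15–11:30, 11:45–12:45, 14:45–15:00.
Sven ∩ Quinn: 10:45–11:00, 14:45–15:00.
Sven ∩ Quinn ∩ Eitan: 10:45–11:00, 14:45–15:00.
Windows ≥ 15 min: 10:45–11:00, 14:45–15:00.
Earliest such window starts at 10:45.

10:45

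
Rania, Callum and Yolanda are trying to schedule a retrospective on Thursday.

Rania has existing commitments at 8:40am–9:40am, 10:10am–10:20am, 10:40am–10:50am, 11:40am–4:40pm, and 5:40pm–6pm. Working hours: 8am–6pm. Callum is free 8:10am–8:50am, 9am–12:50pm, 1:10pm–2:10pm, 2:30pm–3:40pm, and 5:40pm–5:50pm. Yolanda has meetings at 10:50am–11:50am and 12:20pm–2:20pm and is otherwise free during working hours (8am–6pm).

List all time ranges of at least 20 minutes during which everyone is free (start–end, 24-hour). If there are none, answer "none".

Rania free within 08:00–18:00: 08:00–08:40, 09:40–10:10, 10:20–10:40, 10:50–11:40, 16:40–17:40.
Yolanda free within 08:00–18:00: 08:00–10:50, 11:50–12:20, 14:20–18:00.
Rania ∩ Callum: 08:10–08:40, 09:40–10:10, 10:20–10:40, 10:50–11:40.
Rania ∩ Callum ∩ Yolanda: 08:10–08:40, 09:40–10:10, 10:20–10:40.
Windows ≥ 20 min: 08:10–08:40, 09:40–10:10, 10:20–10:40.

08:10–08:40, 09:40–10:10, 10:20–10:40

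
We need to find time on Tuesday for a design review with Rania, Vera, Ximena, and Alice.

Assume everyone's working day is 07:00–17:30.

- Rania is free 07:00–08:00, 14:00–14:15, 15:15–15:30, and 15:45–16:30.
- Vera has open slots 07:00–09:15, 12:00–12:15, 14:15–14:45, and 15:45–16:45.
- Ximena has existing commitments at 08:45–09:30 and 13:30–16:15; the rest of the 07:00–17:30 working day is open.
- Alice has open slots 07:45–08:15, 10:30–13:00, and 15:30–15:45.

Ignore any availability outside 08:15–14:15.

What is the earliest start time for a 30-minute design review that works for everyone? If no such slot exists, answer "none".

none

Ximena free within 07:00–17:30: 07:00–08:45, 09:30–13:30, 16:15–17:30.
Rania ∩ Vera: 07:00–08:00, 15:45–16:30.
Rania ∩ Vera ∩ Ximena: 07:00–08:00, 16:15–16:30.
Rania ∩ Vera ∩ Ximena ∩ Alice: 07:45–08:00.
Restricted to 08:15–14:15: (none).
Windows ≥ 30 min: (none).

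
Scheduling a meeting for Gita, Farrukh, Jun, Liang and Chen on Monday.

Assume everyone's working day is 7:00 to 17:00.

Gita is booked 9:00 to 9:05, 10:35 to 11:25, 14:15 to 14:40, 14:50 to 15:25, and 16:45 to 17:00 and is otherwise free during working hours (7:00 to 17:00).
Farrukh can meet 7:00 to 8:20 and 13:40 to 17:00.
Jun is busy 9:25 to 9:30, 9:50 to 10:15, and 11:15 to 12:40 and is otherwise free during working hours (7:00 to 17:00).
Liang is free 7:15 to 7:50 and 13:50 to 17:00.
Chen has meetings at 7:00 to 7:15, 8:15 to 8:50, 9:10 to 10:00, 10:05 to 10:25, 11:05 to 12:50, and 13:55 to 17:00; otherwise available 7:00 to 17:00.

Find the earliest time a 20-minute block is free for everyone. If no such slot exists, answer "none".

Gita free within 07:00–17:00: 07:00–09:00, 09:05–10:35, 11:25–14:15, 14:40–14:50, 15:25–16:45.
Jun free within 07:00–17:00: 07:00–09:25, 09:30–09:50, 10:15–11:15, 12:40–17:00.
Chen free within 07:00–17:00: 07:15–08:15, 08:50–09:10, 10:00–10:05, 10:25–11:05, 12:50–13:55.
Gita ∩ Farrukh: 07:00–08:20, 13:40–14:15, 14:40–14:50, 15:25–16:45.
Gita ∩ Farrukh ∩ Jun: 07:00–08:20, 13:40–14:15, 14:40–14:50, 15:25–16:45.
Gita ∩ Farrukh ∩ Jun ∩ Liang: 07:15–07:50, 13:50–14:15, 14:40–14:50, 15:25–16:45.
Gita ∩ Farrukh ∩ Jun ∩ Liang ∩ Chen: 07:15–07:50, 13:50–13:55.
Windows ≥ 20 min: 07:15–07:50.
Earliest such window starts at 07:15.

07:15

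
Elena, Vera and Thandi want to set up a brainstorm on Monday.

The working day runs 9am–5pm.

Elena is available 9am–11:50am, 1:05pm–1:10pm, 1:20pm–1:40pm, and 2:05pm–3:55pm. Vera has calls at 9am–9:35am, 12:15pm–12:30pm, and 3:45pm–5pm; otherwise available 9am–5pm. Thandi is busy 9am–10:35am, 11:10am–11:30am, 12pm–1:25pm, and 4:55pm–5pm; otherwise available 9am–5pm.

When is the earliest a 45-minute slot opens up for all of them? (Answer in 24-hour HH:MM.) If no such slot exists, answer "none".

14:05

Vera free within 09:00–17:00: 09:35–12:15, 12:30–15:45.
Thandi free within 09:00–17:00: 10:35–11:10, 11:30–12:00, 13:25–16:55.
Elena ∩ Vera: 09:35–11:50, 13:05–13:10, 13:20–13:40, 14:05–15:45.
Elena ∩ Vera ∩ Thandi: 10:35–11:10, 11:30–11:50, 13:25–13:40, 14:05–15:45.
Windows ≥ 45 min: 14:05–15:45.
Earliest such window starts at 14:05.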